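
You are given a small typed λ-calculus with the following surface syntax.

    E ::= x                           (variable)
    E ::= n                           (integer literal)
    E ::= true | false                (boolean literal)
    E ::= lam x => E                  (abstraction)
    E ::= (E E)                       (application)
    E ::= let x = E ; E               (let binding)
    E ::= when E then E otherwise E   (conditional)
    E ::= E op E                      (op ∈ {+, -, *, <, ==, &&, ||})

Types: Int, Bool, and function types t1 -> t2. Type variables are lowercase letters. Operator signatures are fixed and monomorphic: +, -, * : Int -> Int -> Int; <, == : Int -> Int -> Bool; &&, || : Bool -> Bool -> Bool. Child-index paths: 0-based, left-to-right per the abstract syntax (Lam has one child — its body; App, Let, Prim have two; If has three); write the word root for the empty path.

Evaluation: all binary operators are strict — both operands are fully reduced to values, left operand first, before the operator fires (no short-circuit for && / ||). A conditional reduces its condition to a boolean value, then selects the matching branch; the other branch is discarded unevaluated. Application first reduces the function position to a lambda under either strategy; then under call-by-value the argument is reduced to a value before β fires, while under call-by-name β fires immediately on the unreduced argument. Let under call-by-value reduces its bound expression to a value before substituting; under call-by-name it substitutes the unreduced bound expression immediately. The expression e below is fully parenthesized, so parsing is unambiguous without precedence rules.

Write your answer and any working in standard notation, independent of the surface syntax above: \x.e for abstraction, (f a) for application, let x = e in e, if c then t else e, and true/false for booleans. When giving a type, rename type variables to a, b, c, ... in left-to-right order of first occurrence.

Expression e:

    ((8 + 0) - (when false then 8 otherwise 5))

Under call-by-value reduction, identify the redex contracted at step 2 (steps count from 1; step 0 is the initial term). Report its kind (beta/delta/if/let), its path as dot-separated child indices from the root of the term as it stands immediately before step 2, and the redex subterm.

Working:
step 0: ((8 + 0) - (if false then 8 else 5))
step 1: [delta@0] (8 - (if false then 8 else 5))
step 2: [if@1] (8 - 5)

Answer: if at 1 : (if false then 8 else 5)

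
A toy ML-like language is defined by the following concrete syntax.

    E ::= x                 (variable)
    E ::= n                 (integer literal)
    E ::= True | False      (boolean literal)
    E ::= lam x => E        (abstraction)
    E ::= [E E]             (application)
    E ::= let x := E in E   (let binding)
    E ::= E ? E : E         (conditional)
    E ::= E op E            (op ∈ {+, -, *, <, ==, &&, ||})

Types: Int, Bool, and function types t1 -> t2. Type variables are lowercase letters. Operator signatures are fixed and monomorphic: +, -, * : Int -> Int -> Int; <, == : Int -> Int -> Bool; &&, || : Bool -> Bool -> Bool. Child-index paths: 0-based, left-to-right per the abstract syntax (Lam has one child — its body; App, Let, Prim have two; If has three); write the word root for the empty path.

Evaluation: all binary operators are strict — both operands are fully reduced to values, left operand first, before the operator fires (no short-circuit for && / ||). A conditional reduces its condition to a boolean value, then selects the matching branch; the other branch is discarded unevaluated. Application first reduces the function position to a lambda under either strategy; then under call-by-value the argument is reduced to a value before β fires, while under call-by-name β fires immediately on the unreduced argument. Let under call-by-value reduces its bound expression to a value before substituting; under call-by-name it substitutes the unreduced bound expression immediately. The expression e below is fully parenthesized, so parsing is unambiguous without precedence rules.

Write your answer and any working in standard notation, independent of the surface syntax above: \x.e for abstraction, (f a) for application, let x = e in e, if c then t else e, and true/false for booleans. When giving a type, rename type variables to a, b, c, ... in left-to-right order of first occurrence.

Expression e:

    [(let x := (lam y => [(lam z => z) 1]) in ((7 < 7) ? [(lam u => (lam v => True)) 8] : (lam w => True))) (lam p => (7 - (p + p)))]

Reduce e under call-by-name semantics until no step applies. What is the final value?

Trace:
step 0: ((let x = (\y.((\z.z) 1)) in (if (7 < 7) then ((\u.(\v.true)) 8) else (\w.true))) (\p.(7 - (p + p))))
step 1: [let@0] ((if (7 < 7) then ((\u.(\v.true)) 8) else (\w.true)) (\p.(7 - (p + p))))
step 2: [delta@0.0] ((if false then ((\u.(\v.true)) 8) else (\w.true)) (\p.(7 - (p + p))))
step 3: [if@0] ((\w.true) (\p.(7 - (p + p))))
step 4: [beta@root] true

Answer: true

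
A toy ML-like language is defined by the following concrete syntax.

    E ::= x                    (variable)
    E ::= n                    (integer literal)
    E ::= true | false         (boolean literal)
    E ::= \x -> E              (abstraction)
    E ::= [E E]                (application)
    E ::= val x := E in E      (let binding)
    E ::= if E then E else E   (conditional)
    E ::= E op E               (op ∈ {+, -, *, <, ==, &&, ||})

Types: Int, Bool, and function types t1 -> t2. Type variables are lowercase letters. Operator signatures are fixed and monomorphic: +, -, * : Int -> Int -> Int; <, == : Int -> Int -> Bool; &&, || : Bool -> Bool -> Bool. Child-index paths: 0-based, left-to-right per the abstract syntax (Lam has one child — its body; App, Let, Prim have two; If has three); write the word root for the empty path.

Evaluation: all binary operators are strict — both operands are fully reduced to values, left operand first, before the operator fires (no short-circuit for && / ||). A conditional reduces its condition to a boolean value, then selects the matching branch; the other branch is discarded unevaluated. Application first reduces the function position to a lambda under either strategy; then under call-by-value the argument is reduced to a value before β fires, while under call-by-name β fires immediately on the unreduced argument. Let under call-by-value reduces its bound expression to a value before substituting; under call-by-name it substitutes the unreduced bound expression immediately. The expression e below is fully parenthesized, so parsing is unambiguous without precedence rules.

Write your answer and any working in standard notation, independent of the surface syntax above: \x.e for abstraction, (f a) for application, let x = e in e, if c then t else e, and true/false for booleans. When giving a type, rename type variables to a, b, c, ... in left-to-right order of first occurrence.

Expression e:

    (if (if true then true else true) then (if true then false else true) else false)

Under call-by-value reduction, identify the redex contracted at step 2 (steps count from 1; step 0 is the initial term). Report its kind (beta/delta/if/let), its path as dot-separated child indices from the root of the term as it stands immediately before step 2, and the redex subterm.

Answer: if at root : (if true then (if true then false else true) else false)

Trace:
step 0: (if (if true then true else true) then (if true then false else true) else false)
step 1: [if@0] (if true then (if true then false else true) else false)
step 2: [if@root] (if true then false else true)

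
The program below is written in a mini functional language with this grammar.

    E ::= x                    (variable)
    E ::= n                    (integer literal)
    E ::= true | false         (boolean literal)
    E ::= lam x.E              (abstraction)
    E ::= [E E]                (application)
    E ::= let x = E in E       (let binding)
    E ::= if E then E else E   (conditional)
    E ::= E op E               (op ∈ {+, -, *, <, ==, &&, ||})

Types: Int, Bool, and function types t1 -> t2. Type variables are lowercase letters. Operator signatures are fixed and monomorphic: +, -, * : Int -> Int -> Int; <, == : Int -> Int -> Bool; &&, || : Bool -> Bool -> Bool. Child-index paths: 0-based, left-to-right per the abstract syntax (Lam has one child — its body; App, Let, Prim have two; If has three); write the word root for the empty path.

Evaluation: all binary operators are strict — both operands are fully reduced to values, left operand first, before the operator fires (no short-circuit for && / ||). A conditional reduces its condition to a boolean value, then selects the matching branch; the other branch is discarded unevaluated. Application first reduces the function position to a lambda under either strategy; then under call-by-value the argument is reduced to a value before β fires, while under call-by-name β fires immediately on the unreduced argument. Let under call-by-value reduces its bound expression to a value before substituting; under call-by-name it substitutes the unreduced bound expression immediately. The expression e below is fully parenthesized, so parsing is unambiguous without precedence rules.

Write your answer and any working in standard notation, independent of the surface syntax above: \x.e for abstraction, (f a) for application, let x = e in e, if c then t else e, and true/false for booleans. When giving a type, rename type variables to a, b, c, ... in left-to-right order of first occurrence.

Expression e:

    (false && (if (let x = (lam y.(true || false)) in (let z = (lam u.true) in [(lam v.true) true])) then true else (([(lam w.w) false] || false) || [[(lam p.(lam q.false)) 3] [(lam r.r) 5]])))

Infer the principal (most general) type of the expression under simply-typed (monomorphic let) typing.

Answer: Bool

Trace:
  unify Bool ~ Bool
  unify Bool ~ Bool
  unify Bool ~ Bool
\y._ : a -> Bool
let x : a -> Bool
\u._ : b -> Bool
let z : b -> Bool
\v._ : c -> Bool
  unify c -> Bool ~ Bool -> d
  unify c ~ Bool
  unify Bool ~ d
_ _ : Bool
  unify Bool ~ Bool
w : e
\w._ : e -> e
  unify e -> e ~ Bool -> f
  unify e ~ Bool
  unify Bool ~ f
_ _ : Bool
  unify Bool ~ Bool
  unify Bool ~ Bool
  unify Bool ~ Bool
\q._ : h -> Bool
\p._ : g -> h -> Bool
  unify g -> h -> Bool ~ Int -> i
  unify g ~ Int
  unify h -> Bool ~ i
_ _ : h -> Bool
r : j
\r._ : j -> j
  unify j -> j ~ Int -> k
  unify j ~ Int
  unify Int ~ k
_ _ : Int
  unify h -> Bool ~ Int -> l
  unify h ~ Int
  unify Bool ~ l
_ _ : Bool
  unify Bool ~ Bool
  unify Bool ~ Bool
  unify Bool ~ Bool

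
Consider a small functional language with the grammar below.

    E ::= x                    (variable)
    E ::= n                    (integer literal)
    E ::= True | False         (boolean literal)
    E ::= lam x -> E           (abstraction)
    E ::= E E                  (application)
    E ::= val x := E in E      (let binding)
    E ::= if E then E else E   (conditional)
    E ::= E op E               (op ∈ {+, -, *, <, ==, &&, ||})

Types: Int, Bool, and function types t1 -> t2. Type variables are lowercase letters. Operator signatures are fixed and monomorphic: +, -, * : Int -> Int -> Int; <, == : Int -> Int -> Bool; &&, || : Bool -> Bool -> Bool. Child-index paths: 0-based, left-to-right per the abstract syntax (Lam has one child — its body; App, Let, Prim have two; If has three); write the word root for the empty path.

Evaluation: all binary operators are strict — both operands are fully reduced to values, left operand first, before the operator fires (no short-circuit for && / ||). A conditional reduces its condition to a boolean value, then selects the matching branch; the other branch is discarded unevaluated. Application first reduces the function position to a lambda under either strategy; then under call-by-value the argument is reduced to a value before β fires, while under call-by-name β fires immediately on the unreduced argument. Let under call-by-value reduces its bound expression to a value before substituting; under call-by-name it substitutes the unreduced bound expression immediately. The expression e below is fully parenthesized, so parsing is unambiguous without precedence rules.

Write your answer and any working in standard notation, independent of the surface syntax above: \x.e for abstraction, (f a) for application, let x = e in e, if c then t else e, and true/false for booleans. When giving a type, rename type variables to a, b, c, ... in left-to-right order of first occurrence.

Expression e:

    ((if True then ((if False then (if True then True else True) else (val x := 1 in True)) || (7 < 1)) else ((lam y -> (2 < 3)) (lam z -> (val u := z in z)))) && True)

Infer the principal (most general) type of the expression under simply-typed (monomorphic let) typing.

Trace:
  unify Bool ~ Bool
  unify Bool ~ Bool
  unify Bool ~ Bool
  unify Bool ~ Bool
let x : Int
  unify Bool ~ Bool
  unify Bool ~ Bool
  unify Int ~ Int
  unify Int ~ Int
  unify Bool ~ Bool
  unify Int ~ Int
  unify Int ~ Int
\y._ : a -> Bool
z : b
let u : b
z : b
\z._ : b -> b
  unify a -> Bool ~ (b -> b) -> c
  unify a ~ b -> b
  unify Bool ~ c
_ _ : Bool
  unify Bool ~ Bool
  unify Bool ~ Bool
  unify Bool ~ Bool

Answer: Bool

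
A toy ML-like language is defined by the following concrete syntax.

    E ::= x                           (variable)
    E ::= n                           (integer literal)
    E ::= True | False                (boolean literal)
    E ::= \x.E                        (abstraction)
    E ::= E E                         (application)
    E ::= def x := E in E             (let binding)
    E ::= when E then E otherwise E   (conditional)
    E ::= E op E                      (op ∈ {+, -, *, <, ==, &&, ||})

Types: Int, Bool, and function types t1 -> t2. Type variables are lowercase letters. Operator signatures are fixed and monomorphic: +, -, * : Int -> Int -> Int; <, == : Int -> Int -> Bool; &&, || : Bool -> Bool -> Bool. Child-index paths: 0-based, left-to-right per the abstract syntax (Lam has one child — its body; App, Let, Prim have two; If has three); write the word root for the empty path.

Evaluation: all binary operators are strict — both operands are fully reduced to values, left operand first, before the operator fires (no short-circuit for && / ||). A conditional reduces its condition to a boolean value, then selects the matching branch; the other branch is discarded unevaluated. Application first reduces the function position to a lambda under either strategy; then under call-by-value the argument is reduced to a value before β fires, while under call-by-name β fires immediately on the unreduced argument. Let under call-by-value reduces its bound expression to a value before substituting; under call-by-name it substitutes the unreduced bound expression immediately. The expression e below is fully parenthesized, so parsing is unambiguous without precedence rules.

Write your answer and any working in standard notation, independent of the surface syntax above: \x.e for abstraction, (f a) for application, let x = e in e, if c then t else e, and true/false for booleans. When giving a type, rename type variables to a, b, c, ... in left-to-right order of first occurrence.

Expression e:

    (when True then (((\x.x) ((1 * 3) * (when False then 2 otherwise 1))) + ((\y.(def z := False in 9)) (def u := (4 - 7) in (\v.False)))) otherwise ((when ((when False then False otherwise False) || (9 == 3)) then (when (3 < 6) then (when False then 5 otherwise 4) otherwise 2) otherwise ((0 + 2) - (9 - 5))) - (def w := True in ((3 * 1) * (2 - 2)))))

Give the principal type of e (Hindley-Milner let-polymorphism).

Working:
  unify Bool ~ Bool
x : a
\x._ : a -> a
  unify Int ~ Int
  unify Int ~ Int
  unify Int ~ Int
  unify Bool ~ Bool
  unify Int ~ Int
  unify Int ~ Int
  unify a -> a ~ Int -> b
  unify a ~ Int
  unify Int ~ b
_ _ : Int
  unify Int ~ Int
let z : Bool
\y._ : c -> Int
  unify Int ~ Int
  unify Int ~ Int
let u : Int
\v._ : d -> Bool
  unify c -> Int ~ (d -> Bool) -> e
  unify c ~ d -> Bool
  unify Int ~ e
_ _ : Int
  unify Int ~ Int
  unify Bool ~ Bool
  unify Bool ~ Bool
  unify Bool ~ Bool
  unify Int ~ Int
  unify Int ~ Int
  unify Bool ~ Bool
  unify Bool ~ Bool
  unify Int ~ Int
  unify Int ~ Int
  unify Bool ~ Bool
  unify Bool ~ Bool
  unify Int ~ Int
  unify Int ~ Int
  unify Int ~ Int
  unify Int ~ Int
  unify Int ~ Int
  unify Int ~ Int
  unify Int ~ Int
  unify Int ~ Int
  unify Int ~ Int
  unify Int ~ Int
let w : Bool
  unify Int ~ Int
  unify Int ~ Int
  unify Int ~ Int
  unify Int ~ Int
  unify Int ~ Int
  unify Int ~ Int
  unify Int ~ Int
  unify Int ~ Int

Answer: Int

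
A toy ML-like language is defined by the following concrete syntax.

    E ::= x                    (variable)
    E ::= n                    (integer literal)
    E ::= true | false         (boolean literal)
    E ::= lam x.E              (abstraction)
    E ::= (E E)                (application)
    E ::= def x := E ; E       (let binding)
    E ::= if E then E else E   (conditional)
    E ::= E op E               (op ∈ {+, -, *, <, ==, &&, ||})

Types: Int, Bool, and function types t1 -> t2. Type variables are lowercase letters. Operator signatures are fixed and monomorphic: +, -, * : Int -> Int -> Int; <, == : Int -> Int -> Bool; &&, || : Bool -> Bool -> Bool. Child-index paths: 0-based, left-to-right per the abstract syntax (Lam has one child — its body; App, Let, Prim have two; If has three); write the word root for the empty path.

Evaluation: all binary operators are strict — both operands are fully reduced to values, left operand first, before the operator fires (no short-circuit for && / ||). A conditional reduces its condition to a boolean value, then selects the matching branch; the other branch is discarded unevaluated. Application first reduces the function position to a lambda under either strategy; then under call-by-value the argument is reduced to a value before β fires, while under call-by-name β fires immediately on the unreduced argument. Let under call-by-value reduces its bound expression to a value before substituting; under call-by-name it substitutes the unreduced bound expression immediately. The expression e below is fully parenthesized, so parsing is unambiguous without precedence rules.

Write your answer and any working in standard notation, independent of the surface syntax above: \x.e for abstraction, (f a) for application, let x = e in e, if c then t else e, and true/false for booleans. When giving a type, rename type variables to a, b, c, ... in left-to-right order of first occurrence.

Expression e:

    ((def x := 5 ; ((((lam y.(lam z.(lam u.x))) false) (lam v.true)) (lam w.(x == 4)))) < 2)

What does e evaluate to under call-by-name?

Trace:
step 0: ((let x = 5 in ((((\y.(\z.(\u.x))) false) (\v.true)) (\w.(x == 4)))) < 2)
step 1: [let@0] (((((\y.(\z.(\u.5))) false) (\v.true)) (\w.(5 == 4))) < 2)
step 2: [beta@0.0.0] ((((\z.(\u.5)) (\v.true)) (\w.(5 == 4))) < 2)
step 3: [beta@0.0] (((\u.5) (\w.(5 == 4))) < 2)
step 4: [beta@0] (5 < 2)
step 5: [delta@root] false

Answer: false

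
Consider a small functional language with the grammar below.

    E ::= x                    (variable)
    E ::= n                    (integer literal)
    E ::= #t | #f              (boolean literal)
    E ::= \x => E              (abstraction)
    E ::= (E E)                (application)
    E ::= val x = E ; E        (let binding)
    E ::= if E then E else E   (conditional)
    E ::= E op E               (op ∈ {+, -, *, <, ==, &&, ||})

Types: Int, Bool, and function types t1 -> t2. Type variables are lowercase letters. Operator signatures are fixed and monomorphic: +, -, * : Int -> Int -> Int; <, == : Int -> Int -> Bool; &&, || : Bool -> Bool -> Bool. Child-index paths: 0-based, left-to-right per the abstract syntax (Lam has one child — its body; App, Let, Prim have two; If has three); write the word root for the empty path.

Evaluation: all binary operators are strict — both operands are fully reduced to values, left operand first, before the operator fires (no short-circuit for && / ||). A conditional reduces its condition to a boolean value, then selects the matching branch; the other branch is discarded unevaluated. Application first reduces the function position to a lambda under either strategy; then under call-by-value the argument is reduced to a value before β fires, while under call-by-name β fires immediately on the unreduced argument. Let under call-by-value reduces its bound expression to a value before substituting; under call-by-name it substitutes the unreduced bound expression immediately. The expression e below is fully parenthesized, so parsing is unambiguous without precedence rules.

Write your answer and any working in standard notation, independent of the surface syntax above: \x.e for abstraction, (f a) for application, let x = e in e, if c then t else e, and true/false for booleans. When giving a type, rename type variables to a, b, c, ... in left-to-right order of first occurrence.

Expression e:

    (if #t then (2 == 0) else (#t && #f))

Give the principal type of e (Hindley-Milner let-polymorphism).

Derivation:
  unify Bool ~ Bool
  unify Int ~ Int
  unify Int ~ Int
  unify Bool ~ Bool
  unify Bool ~ Bool
  unify Bool ~ Bool

Answer: Bool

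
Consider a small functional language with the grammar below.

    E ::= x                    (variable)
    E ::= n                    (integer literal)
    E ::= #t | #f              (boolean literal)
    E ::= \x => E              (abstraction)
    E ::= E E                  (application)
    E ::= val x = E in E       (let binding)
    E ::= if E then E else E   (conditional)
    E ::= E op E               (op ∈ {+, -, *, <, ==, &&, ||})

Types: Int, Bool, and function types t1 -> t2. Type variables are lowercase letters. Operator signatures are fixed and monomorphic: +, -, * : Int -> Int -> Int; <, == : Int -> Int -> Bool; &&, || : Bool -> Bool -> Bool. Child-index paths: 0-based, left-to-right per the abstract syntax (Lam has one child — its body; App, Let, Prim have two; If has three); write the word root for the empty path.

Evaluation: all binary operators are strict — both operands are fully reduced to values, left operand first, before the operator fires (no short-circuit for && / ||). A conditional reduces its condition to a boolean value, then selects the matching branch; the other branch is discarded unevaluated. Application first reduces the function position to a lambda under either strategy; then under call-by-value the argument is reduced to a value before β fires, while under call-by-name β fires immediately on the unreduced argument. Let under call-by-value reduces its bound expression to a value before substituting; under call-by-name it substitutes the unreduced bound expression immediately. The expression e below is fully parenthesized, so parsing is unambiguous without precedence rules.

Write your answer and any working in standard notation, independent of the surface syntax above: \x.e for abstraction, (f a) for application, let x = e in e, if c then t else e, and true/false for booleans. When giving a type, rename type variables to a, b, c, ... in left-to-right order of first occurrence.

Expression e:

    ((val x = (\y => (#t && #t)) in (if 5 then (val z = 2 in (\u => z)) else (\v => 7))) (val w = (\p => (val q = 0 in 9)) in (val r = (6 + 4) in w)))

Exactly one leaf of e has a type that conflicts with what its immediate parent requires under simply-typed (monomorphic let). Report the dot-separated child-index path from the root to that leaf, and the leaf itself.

Trace:
  unify Bool ~ Bool
  unify Bool ~ Bool
\y._ : a -> Bool
let x : a -> Bool
  unify Int ~ Bool
  FAIL: mismatch Int ~ Bool

Answer: 0.1.0 : 5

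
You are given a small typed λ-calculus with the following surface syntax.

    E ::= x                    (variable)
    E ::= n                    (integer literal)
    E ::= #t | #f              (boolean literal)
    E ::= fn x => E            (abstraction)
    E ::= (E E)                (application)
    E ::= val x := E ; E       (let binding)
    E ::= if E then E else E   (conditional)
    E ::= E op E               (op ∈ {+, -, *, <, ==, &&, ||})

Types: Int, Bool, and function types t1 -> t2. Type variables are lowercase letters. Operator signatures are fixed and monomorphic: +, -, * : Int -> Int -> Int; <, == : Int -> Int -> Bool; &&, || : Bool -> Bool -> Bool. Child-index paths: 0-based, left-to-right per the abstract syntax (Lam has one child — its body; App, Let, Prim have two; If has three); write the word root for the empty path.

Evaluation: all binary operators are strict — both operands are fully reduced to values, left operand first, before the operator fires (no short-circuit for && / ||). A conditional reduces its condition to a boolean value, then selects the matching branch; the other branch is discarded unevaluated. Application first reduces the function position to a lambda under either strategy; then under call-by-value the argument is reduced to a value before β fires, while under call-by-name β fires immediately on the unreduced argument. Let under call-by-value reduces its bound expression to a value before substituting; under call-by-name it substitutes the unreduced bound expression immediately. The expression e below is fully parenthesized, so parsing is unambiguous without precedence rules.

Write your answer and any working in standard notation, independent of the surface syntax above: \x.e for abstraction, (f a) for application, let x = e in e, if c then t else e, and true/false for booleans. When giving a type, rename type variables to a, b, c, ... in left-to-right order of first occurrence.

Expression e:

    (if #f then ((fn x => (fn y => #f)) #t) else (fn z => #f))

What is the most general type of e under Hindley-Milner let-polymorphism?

Derivation:
  unify Bool ~ Bool
\y._ : b -> Bool
\x._ : a -> b -> Bool
  unify a -> b -> Bool ~ Bool -> c
  unify a ~ Bool
  unify b -> Bool ~ c
_ _ : b -> Bool
\z._ : d -> Bool
  unify b -> Bool ~ d -> Bool
  unify b ~ d
  unify Bool ~ Bool

Answer: a -> Bool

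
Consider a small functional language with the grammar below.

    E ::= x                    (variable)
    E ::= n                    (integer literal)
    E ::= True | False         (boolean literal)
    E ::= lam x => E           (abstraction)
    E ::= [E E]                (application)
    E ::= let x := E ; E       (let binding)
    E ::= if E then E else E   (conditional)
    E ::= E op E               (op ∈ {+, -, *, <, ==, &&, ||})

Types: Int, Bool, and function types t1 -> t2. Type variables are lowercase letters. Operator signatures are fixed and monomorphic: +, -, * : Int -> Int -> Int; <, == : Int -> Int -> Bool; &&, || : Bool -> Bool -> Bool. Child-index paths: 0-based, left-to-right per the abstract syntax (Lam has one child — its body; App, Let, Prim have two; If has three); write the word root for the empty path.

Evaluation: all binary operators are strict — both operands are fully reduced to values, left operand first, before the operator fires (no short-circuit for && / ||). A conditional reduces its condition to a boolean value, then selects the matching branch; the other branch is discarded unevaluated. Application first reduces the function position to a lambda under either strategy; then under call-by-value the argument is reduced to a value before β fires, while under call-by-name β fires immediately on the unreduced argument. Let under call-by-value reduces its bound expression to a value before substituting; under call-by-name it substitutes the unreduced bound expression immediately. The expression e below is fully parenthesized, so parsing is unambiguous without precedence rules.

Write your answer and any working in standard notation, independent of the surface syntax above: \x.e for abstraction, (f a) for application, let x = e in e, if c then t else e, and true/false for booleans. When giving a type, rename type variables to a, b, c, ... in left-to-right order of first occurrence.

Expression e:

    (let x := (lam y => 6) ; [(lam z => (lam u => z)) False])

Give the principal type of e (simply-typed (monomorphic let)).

Trace:
\y._ : a -> Int
let x : a -> Int
z : b
\u._ : c -> b
\z._ : b -> c -> b
  unify b -> c -> b ~ Bool -> d
  unify b ~ Bool
  unify c -> Bool ~ d
_ _ : c -> Bool

Answer: a -> Bool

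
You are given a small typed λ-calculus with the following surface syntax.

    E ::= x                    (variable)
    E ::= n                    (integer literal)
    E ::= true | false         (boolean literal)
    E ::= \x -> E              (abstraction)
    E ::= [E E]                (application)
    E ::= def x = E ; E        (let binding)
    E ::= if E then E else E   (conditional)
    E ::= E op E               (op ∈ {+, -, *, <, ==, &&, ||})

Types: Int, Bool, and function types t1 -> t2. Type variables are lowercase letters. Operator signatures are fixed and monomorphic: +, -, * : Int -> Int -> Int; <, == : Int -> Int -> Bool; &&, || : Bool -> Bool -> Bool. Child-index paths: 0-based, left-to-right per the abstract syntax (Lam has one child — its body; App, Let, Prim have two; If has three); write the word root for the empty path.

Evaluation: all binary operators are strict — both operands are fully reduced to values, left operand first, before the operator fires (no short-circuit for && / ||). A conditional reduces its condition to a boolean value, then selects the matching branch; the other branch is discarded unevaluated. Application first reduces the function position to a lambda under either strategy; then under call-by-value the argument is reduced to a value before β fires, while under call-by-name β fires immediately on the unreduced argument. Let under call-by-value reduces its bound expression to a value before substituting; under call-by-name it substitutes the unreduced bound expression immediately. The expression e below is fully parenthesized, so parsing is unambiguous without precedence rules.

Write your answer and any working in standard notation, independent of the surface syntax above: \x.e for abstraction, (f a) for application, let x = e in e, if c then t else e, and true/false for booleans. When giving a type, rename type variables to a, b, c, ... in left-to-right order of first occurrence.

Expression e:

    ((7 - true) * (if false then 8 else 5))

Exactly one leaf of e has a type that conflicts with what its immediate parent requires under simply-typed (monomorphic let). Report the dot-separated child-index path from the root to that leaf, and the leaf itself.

Working:
  unify Int ~ Int
  unify Bool ~ Int
  FAIL: mismatch Bool ~ Int

Answer: 0.1 : true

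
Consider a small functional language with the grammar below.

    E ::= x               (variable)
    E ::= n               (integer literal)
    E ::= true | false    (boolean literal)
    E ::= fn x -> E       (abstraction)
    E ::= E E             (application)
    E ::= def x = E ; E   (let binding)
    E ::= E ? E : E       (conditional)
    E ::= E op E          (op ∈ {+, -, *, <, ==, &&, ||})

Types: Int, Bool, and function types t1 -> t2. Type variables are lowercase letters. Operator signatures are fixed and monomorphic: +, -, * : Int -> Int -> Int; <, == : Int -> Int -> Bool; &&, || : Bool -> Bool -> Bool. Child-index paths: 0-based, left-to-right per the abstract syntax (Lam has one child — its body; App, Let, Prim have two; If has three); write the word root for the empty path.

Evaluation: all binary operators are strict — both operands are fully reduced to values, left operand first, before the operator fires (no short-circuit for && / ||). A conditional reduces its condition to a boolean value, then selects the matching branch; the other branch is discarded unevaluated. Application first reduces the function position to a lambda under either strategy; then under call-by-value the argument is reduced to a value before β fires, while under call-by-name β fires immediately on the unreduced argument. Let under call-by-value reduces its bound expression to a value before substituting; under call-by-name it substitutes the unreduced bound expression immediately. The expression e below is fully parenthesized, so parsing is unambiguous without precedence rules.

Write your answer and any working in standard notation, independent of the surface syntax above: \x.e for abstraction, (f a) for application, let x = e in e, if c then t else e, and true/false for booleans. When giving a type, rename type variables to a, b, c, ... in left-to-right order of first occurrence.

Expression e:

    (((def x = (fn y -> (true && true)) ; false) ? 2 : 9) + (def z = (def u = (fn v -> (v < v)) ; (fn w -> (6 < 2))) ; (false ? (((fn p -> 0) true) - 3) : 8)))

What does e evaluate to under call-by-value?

Answer: 17

Working:
step 0: ((if (let x = (\y.(true && true)) in false) then 2 else 9) + (let z = (let u = (\v.(v < v)) in (\w.(6 < 2))) in (if false then (((\p.0) true) - 3) else 8)))
step 1: [let@0.0] ((if false then 2 else 9) + (let z = (let u = (\v.(v < v)) in (\w.(6 < 2))) in (if false then (((\p.0) true) - 3) else 8)))
step 2: [if@0] (9 + (let z = (let u = (\v.(v < v)) in (\w.(6 < 2))) in (if false then (((\p.0) true) - 3) else 8)))
step 3: [let@1.0] (9 + (let z = (\w.(6 < 2)) in (if false then (((\p.0) true) - 3) else 8)))
step 4: [let@1] (9 + (if false then (((\p.0) true) - 3) else 8))
step 5: [if@1] (9 + 8)
step 6: [delta@root] 17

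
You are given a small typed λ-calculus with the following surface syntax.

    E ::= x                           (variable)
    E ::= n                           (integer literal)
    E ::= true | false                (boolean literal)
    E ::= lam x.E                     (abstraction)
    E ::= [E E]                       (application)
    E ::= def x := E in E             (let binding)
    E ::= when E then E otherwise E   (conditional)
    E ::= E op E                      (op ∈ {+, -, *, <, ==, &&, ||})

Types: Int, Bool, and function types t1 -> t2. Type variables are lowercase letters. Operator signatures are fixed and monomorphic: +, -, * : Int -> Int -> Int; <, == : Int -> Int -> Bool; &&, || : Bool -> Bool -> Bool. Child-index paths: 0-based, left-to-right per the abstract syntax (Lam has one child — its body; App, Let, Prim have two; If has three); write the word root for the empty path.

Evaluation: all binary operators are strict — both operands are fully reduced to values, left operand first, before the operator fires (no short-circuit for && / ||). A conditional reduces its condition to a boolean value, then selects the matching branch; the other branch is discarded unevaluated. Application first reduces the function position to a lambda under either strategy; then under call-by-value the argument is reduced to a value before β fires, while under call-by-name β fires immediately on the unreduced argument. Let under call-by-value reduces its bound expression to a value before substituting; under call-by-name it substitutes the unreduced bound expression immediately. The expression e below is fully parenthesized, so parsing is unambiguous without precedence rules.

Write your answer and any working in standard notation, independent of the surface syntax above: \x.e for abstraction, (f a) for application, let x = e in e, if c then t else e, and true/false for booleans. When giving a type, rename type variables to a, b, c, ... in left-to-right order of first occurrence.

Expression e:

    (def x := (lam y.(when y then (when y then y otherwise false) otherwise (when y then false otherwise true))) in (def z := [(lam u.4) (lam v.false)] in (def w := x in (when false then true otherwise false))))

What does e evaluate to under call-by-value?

Trace:
step 0: (let x = (\y.(if y then (if y then y else false) else (if y then false else true))) in (let z = ((\u.4) (\v.false)) in (let w = x in (if false then true else false))))
step 1: [let@root] (let z = ((\u.4) (\v.false)) in (let w = (\y.(if y then (if y then y else false) else (if y then false else true))) in (if false then true else false)))
step 2: [beta@0] (let z = 4 in (let w = (\y.(if y then (if y then y else false) else (if y then false else true))) in (if false then true else false)))
step 3: [let@root] (let w = (\y.(if y then (if y then y else false) else (if y then false else true))) in (if false then true else false))
step 4: [let@root] (if false then true else false)
step 5: [if@root] false

Answer: false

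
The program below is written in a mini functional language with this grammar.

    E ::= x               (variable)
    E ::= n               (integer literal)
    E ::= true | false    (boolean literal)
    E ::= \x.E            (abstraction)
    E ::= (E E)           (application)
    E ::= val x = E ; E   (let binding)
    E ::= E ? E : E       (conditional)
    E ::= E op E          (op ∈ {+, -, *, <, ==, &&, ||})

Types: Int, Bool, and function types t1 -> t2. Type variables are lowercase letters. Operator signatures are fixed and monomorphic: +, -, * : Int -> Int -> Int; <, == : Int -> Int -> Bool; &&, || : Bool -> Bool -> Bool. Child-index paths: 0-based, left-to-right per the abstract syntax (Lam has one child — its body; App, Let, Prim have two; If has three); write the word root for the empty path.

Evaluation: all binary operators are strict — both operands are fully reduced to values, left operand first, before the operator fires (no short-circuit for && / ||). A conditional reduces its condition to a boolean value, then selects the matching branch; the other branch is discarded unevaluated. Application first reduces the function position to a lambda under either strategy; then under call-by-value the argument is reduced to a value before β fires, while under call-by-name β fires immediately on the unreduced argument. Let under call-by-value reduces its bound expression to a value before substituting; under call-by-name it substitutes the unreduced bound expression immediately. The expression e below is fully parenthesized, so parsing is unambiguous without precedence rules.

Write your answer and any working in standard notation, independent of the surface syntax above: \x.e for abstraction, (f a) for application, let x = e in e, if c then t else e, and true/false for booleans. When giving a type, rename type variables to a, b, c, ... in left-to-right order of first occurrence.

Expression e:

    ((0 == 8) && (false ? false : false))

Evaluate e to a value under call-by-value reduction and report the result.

Answer: false

Trace:
step 0: ((0 == 8) && (if false then false else false))
step 1: [delta@0] (false && (if false then false else false))
step 2: [if@1] (false && false)
step 3: [delta@root] false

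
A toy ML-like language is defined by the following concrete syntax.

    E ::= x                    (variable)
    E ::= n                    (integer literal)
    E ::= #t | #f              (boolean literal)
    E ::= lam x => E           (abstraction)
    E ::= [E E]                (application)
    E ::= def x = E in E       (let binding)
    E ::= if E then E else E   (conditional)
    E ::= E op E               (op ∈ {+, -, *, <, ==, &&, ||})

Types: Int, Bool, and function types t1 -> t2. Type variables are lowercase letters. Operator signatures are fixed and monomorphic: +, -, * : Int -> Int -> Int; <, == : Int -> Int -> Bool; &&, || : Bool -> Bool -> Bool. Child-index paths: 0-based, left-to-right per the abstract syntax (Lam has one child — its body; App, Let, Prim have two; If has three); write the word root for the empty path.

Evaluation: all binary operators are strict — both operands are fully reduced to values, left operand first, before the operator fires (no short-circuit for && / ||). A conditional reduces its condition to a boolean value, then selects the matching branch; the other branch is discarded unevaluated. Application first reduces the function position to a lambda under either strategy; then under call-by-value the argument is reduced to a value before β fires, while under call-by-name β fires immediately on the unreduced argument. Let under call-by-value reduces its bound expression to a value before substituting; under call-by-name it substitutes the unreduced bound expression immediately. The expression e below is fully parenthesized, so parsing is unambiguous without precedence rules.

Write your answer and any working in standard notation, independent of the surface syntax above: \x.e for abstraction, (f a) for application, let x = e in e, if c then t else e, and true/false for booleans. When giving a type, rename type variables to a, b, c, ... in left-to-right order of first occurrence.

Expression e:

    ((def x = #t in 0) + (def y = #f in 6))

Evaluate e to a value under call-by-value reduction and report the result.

Derivation:
step 0: ((let x = true in 0) + (let y = false in 6))
step 1: [let@0] (0 + (let y = false in 6))
step 2: [let@1] (0 + 6)
step 3: [delta@root] 6

Answer: 6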